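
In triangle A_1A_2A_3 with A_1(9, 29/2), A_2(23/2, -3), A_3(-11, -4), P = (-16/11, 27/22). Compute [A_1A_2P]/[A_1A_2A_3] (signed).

[A_1A_2A_3] = ½·(9·(-3−(-4)) + (23/2)·(-4−(29/2)) + (-11)·(29/2−(-3))) = ½·(9 − 851/4 − 385/2) = -1585/8.
[A_1A_2P] = ½·(9·(-3−(27/22)) + (23/2)·(27/22−(29/2)) + (-16/11)·(29/2−(-3))) = ½·(-837/22 − 1679/11 − 280/11) = -4755/44, so the ratio is (-4755/44)/(-1585/8) = 6/11.

6/11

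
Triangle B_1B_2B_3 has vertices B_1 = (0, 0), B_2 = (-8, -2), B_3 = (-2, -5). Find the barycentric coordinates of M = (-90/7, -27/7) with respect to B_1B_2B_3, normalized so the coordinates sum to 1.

Signed area of the reference triangle: [B_1B_2B_3] = ½·(0·(-2−(-5)) + (-8)·(-5−0) + (-2)·(0−(-2))) = ½·(0 + 40 − 4) = 18.
[MB_2B_3] = ½·((-90/7)·(-2−(-5)) + (-8)·(-5−(-27/7)) + (-2)·(-27/7−(-2))) = ½·(-270/7 + 64/7 + 26/7) = -90/7, so the B_1-coordinate is (-90/7)/18 = -5/7.
[B_1MB_3] = ½·(0·(-27/7−(-5)) + (-90/7)·(-5−0) + (-2)·(0−(-27/7))) = ½·(0 + 450/7 − 54/7) = 198/7, so the B_2-coordinate is 11/7.
[B_1B_2M] = ½·(0·(-2−(-27/7)) + (-8)·(-27/7−0) + (-90/7)·(0−(-2))) = ½·(0 + 216/7 − 180/7) = 18/7, so the B_3-coordinate is 1/7.
Check: -5/7 + 11/7 + 1/7 = 1.

(-5/7, 11/7, 1/7)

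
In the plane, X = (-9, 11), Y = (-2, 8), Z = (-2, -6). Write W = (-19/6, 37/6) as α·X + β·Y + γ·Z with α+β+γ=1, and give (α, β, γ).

Signed area of the reference triangle: [XYZ] = ½·((-9)·(8−(-6)) + (-2)·(-6−11) + (-2)·(11−8)) = ½·(-126 + 34 − 6) = -49.
[WYZ] = ½·((-19/6)·(8−(-6)) + (-2)·(-6−(37/6)) + (-2)·(37/6−8)) = ½·(-133/3 + 73/3 + 11/3) = -49/6, so the X-coordinate is (-49/6)/(-49) = 1/6.
[XWZ] = ½·((-9)·(37/6−(-6)) + (-19/6)·(-6−11) + (-2)·(11−(37/6))) = ½·(-219/2 + 323/6 − 29/3) = -98/3, so the Y-coordinate is 2/3.
[XYW] = ½·((-9)·(8−(37/6)) + (-2)·(37/6−11) + (-19/6)·(11−8)) = ½·(-33/2 + 29/3 − 19/2) = -49/6, so the Z-coordinate is 1/6.
Check: 1/6 + 2/3 + 1/6 = 1.

(1/6, 2/3, 1/6)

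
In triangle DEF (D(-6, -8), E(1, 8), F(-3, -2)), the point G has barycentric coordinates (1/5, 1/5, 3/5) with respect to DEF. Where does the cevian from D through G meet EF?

(-2, 1/2)

Line DG meets EF where the D-coordinate vanishes; zeroing G's D-weight and renormalizing leaves E, F-weights 1/5 : 3/5 → (1/4, 3/4).
So H = (1/4)·E + (3/4)·F = (-2, 1/2).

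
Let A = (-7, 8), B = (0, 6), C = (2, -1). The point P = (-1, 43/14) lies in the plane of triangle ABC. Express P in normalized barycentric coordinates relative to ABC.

(2/7, 3/14, 1/2)

Signed area of the reference triangle: [ABC] = ½·((-7)·(6−(-1)) + 0·(-1−8) + 2·(8−6)) = ½·(-49 + 0 + 4) = -45/2.
[PBC] = ½·((-1)·(6−(-1)) + 0·(-1−(43/14)) + 2·(43/14−6)) = ½·(-7 + 0 − 41/7) = -45/7, so the A-coordinate is (-45/7)/(-45/2) = 2/7.
[APC] = ½·((-7)·(43/14−(-1)) + (-1)·(-1−8) + 2·(8−(43/14))) = ½·(-57/2 + 9 + 69/7) = -135/28, so the B-coordinate is 3/14.
[ABP] = ½·((-7)·(6−(43/14)) + 0·(43/14−8) + (-1)·(8−6)) = ½·(-41/2 + 0 − 2) = -45/4, so the C-coordinate is 1/2.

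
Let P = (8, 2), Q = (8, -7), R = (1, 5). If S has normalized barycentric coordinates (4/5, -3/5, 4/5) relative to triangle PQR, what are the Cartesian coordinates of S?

S = (4/5)·P + (-3/5)·Q + (4/5)·R.
x-coordinate: (4/5)·8 + (-3/5)·8 + (4/5)·1 = 12/5.
y-coordinate: (4/5)·2 + (-3/5)·(-7) + (4/5)·5 = 49/5.

(12/5, 49/5)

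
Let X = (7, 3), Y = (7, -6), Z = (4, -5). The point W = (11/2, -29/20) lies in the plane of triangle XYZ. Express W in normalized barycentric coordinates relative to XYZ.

Signed area of the reference triangle: [XYZ] = ½·(7·(-6−(-5)) + 7·(-5−3) + 4·(3−(-6))) = ½·(-7 − 56 + 36) = -27/2.
[WYZ] = ½·((11/2)·(-6−(-5)) + 7·(-5−(-29/20)) + 4·(-29/20−(-6))) = ½·(-11/2 − 497/20 + 91/5) = -243/40, so the X-coordinate is (-243/40)/(-27/2) = 9/20.
[XWZ] = ½·(7·(-29/20−(-5)) + (11/2)·(-5−3) + 4·(3−(-29/20))) = ½·(497/20 − 44 + 89/5) = -27/40, so the Y-coordinate is 1/20.
[XYW] = ½·(7·(-6−(-29/20)) + 7·(-29/20−3) + (11/2)·(3−(-6))) = ½·(-637/20 − 623/20 + 99/2) = -27/4, so the Z-coordinate is 1/2.

(9/20, 1/20, 1/2)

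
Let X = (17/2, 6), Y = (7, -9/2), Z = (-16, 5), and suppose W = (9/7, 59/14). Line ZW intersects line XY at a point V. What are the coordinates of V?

Barycentric coordinates of W with respect to XYZ: (4/7, 1/7, 2/7).
On side XY the Z-coordinate is zero; dropping W's Z-weight 2/7 and renormalizing the remaining 4/7 : 1/7 gives weights 4/5, 1/5 on X, Y.
V = (4/5)·(17/2, 6) + (1/5)·(7, -9/2) = (41/5, 39/10).

(41/5, 39/10)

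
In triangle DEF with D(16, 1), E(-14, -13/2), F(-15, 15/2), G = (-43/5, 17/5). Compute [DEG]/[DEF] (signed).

[DEF] = ½·(16·(-13/2−(15/2)) + (-14)·(15/2−1) + (-15)·(1−(-13/2))) = ½·(-224 − 91 − 225/2) = -855/4.
[DEG] = ½·(16·(-13/2−(17/5)) + (-14)·(17/5−1) + (-43/5)·(1−(-13/2))) = ½·(-792/5 − 168/5 − 129/2) = -513/4, so the ratio is (-513/4)/(-855/4) = 3/5.

3/5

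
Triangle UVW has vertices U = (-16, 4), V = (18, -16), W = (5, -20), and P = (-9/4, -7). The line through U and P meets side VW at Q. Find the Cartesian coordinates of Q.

Barycentric coordinates of P with respect to UVW: (1/2, 1/4, 1/4).
On side VW the U-coordinate is zero; dropping P's U-weight 1/2 and renormalizing the remaining 1/4 : 1/4 gives weights 1/2, 1/2 on V, W.
Q = (1/2)·(18, -16) + (1/2)·(5, -20) = (23/2, -18).

(23/2, -18)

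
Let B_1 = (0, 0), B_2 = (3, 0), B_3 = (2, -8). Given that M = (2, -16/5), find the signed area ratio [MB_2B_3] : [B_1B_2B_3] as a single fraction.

[B_1B_2B_3] = ½·(0·(0−(-8)) + 3·(-8−0) + 2·(0−0)) = ½·(0 − 24 + 0) = -12.
[MB_2B_3] = ½·(2·(0−(-8)) + 3·(-8−(-16/5)) + 2·(-16/5−0)) = ½·(16 − 72/5 − 32/5) = -12/5, so the ratio is (-12/5)/(-12) = 1/5.

1/5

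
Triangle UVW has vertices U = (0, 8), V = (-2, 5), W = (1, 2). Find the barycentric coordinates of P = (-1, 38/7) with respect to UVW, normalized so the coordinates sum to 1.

(2/7, 4/7, 1/7)

Signed area of the reference triangle: [UVW] = ½·(0·(5−2) + (-2)·(2−8) + 1·(8−5)) = ½·(0 + 12 + 3) = 15/2.
[PVW] = ½·((-1)·(5−2) + (-2)·(2−(38/7)) + 1·(38/7−5)) = ½·(-3 + 48/7 + 3/7) = 15/7, so the U-coordinate is (15/7)/(15/2) = 2/7.
[UPW] = ½·(0·(38/7−2) + (-1)·(2−8) + 1·(8−(38/7))) = ½·(0 + 6 + 18/7) = 30/7, so the V-coordinate is 4/7.
[UVP] = ½·(0·(5−(38/7)) + (-2)·(38/7−8) + (-1)·(8−5)) = ½·(0 + 36/7 − 3) = 15/14, so the W-coordinate is 1/7.
Check: 2/7 + 4/7 + 1/7 = 1.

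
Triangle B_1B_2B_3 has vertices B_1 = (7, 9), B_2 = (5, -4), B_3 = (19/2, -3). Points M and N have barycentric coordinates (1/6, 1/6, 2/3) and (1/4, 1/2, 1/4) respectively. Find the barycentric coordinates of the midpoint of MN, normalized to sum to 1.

Since both coordinate triples sum to 1, the midpoint's barycentrics are the componentwise average.
(1/6+1/4)/2 = 5/24; similarly 1/3 and 11/24.

(5/24, 1/3, 11/24)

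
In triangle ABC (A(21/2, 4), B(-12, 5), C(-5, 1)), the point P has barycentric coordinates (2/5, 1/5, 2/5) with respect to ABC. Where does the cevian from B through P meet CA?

Line BP meets CA where the B-coordinate vanishes; zeroing P's B-weight and renormalizing leaves C, A-weights 2/5 : 2/5 → (1/2, 1/2).
So Q = (1/2)·C + (1/2)·A = (11/4, 5/2).

(11/4, 5/2)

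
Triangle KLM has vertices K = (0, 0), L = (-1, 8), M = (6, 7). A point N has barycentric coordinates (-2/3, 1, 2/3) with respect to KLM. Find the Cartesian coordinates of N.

N = (-2/3)·K + 1·L + (2/3)·M.
x-coordinate: (-2/3)·0 + 1·(-1) + (2/3)·6 = 3.
y-coordinate: (-2/3)·0 + 1·8 + (2/3)·7 = 38/3.

(3, 38/3)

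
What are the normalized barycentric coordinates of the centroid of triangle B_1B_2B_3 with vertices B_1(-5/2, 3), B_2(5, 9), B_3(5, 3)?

The centroid is the average of the vertices, so each weight is 1/3.

(1/3, 1/3, 1/3)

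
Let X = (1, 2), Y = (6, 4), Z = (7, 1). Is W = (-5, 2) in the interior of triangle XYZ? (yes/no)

no

Barycentric coordinates of W: (35/17, -6/17, -12/17).
The three coordinates are positive, negative, negative; a point is interior exactly when all three are positive.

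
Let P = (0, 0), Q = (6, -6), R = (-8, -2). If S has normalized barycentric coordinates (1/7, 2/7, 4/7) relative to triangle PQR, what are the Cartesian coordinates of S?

S = (1/7)·P + (2/7)·Q + (4/7)·R.
x-coordinate: (1/7)·0 + (2/7)·6 + (4/7)·(-8) = -20/7.
y-coordinate: (1/7)·0 + (2/7)·(-6) + (4/7)·(-2) = -20/7.

(-20/7, -20/7)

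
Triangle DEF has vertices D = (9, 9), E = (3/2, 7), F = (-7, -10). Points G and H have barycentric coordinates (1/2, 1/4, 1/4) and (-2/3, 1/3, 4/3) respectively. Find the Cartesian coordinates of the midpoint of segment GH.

(-281/48, -53/8)

Barycentric coordinates of the midpoint are the average: (-1/12, 7/24, 19/24).
Converting: (-1/12)·D + (7/24)·E + (19/24)·F = (-281/48, -53/8).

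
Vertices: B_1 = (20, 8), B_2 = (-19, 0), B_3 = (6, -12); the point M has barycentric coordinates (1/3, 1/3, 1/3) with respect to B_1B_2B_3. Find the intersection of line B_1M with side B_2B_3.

Line B_1M meets B_2B_3 where the B_1-coordinate vanishes; zeroing M's B_1-weight and renormalizing leaves B_2, B_3-weights 1/3 : 1/3 → (1/2, 1/2).
So N = (1/2)·B_2 + (1/2)·B_3 = (-13/2, -6).

(-13/2, -6)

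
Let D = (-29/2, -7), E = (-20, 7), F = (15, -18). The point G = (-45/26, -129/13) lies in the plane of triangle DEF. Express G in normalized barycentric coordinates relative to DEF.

(5/13, 2/13, 6/13)

Signed area of the reference triangle: [DEF] = ½·((-29/2)·(7−(-18)) + (-20)·(-18−(-7)) + 15·(-7−7)) = ½·(-725/2 + 220 − 210) = -705/4.
[GEF] = ½·((-45/26)·(7−(-18)) + (-20)·(-18−(-129/13)) + 15·(-129/13−7)) = ½·(-1125/26 + 2100/13 − 3300/13) = -3525/52, so the D-coordinate is (-3525/52)/(-705/4) = 5/13.
[DGF] = ½·((-29/2)·(-129/13−(-18)) + (-45/26)·(-18−(-7)) + 15·(-7−(-129/13))) = ½·(-3045/26 + 495/26 + 570/13) = -705/26, so the E-coordinate is 2/13.
[DEG] = ½·((-29/2)·(7−(-129/13)) + (-20)·(-129/13−(-7)) + (-45/26)·(-7−7)) = ½·(-3190/13 + 760/13 + 315/13) = -2115/26, so the F-coordinate is 6/13.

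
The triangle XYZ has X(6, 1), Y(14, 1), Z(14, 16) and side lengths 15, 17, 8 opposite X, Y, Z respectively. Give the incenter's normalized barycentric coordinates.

The incenter has barycentric coordinates proportional to the opposite side lengths: (15 : 17 : 8).
Normalizing by 15+17+8 = 40 gives (3/8, 17/40, 1/5).

(3/8, 17/40, 1/5)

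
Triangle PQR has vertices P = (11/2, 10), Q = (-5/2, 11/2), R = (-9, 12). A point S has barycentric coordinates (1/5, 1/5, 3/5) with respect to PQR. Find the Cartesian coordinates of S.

S = (1/5)·P + (1/5)·Q + (3/5)·R.
x-coordinate: (1/5)·(11/2) + (1/5)·(-5/2) + (3/5)·(-9) = -24/5.
y-coordinate: (1/5)·10 + (1/5)·(11/2) + (3/5)·12 = 103/10.

(-24/5, 103/10)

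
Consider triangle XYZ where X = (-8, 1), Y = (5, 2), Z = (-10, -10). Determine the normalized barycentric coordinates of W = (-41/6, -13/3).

Signed area of the reference triangle: [XYZ] = ½·((-8)·(2−(-10)) + 5·(-10−1) + (-10)·(1−2)) = ½·(-96 − 55 + 10) = -141/2.
[WYZ] = ½·((-41/6)·(2−(-10)) + 5·(-10−(-13/3)) + (-10)·(-13/3−2)) = ½·(-82 − 85/3 + 190/3) = -47/2, so the X-coordinate is (-47/2)/(-141/2) = 1/3.
[XWZ] = ½·((-8)·(-13/3−(-10)) + (-41/6)·(-10−1) + (-10)·(1−(-13/3))) = ½·(-136/3 + 451/6 − 160/3) = -47/4, so the Y-coordinate is 1/6.
[XYW] = ½·((-8)·(2−(-13/3)) + 5·(-13/3−1) + (-41/6)·(1−2)) = ½·(-152/3 − 80/3 + 41/6) = -141/4, so the Z-coordinate is 1/2.
Check: 1/3 + 1/6 + 1/2 = 1.

(1/3, 1/6, 1/2)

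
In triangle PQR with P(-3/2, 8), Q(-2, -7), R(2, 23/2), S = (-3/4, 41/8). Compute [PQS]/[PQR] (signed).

[PQR] = ½·((-3/2)·(-7−(23/2)) + (-2)·(23/2−8) + 2·(8−(-7))) = ½·(111/4 − 7 + 30) = 203/8.
[PQS] = ½·((-3/2)·(-7−(41/8)) + (-2)·(41/8−8) + (-3/4)·(8−(-7))) = ½·(291/16 + 23/4 − 45/4) = 203/32, so the ratio is (203/32)/(203/8) = 1/4.

1/4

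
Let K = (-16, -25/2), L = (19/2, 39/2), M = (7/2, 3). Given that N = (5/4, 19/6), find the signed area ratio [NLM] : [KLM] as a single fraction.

1/6

[KLM] = ½·((-16)·(39/2−3) + (19/2)·(3−(-25/2)) + (7/2)·(-25/2−(39/2))) = ½·(-264 + 589/4 − 112) = -915/8.
[NLM] = ½·((5/4)·(39/2−3) + (19/2)·(3−(19/6)) + (7/2)·(19/6−(39/2))) = ½·(165/8 − 19/12 − 343/6) = -305/16, so the ratio is (-305/16)/(-915/8) = 1/6.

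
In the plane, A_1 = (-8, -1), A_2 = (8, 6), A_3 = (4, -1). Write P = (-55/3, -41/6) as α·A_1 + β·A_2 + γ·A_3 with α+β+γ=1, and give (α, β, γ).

(19/12, -5/6, 1/4)

Signed area of the reference triangle: [A_1A_2A_3] = ½·((-8)·(6−(-1)) + 8·(-1−(-1)) + 4·(-1−6)) = ½·(-56 + 0 − 28) = -42.
[PA_2A_3] = ½·((-55/3)·(6−(-1)) + 8·(-1−(-41/6)) + 4·(-41/6−6)) = ½·(-385/3 + 140/3 − 154/3) = -133/2, so the A_1-coordinate is (-133/2)/(-42) = 19/12.
[A_1PA_3] = ½·((-8)·(-41/6−(-1)) + (-55/3)·(-1−(-1)) + 4·(-1−(-41/6))) = ½·(140/3 + 0 + 70/3) = 35, so the A_2-coordinate is -5/6.
[A_1A_2P] = ½·((-8)·(6−(-41/6)) + 8·(-41/6−(-1)) + (-55/3)·(-1−6)) = ½·(-308/3 − 140/3 + 385/3) = -21/2, so the A_3-coordinate is 1/4.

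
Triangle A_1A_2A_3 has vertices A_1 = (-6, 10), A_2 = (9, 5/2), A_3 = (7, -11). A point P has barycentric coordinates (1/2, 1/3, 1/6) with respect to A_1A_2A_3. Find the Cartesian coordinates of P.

(7/6, 4)

P = (1/2)·A_1 + (1/3)·A_2 + (1/6)·A_3.
x-coordinate: (1/2)·(-6) + (1/3)·9 + (1/6)·7 = 7/6.
y-coordinate: (1/2)·10 + (1/3)·(5/2) + (1/6)·(-11) = 4.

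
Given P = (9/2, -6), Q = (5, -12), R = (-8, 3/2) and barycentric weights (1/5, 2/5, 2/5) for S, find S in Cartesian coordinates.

S = (1/5)·P + (2/5)·Q + (2/5)·R.
x-coordinate: (1/5)·(9/2) + (2/5)·5 + (2/5)·(-8) = -3/10.
y-coordinate: (1/5)·(-6) + (2/5)·(-12) + (2/5)·(3/2) = -27/5.

(-3/10, -27/5)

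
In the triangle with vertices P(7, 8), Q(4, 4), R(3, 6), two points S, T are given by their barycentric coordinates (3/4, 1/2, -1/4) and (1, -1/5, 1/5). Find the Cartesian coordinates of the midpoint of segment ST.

Barycentric coordinates of the midpoint are the average: (7/8, 3/20, -1/40).
Converting: (7/8)·P + (3/20)·Q + (-1/40)·R = (133/20, 149/20).

(133/20, 149/20)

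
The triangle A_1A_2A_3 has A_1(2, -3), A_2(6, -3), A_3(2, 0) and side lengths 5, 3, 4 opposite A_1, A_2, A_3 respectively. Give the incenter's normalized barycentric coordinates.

The incenter has barycentric coordinates proportional to the opposite side lengths: (5 : 3 : 4).
Normalizing by 5+3+4 = 12 gives (5/12, 1/4, 1/3).

(5/12, 1/4, 1/3)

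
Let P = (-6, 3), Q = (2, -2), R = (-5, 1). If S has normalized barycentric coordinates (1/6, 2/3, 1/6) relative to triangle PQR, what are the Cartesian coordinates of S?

S = (1/6)·P + (2/3)·Q + (1/6)·R.
x-coordinate: (1/6)·(-6) + (2/3)·2 + (1/6)·(-5) = -1/2.
y-coordinate: (1/6)·3 + (2/3)·(-2) + (1/6)·1 = -2/3.

(-1/2, -2/3)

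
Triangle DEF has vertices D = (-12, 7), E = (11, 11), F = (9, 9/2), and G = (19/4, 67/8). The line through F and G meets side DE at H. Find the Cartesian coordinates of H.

(10/3, 29/3)

Barycentric coordinates of G with respect to DEF: (1/4, 1/2, 1/4).
On side DE the F-coordinate is zero; dropping G's F-weight 1/4 and renormalizing the remaining 1/4 : 1/2 gives weights 1/3, 2/3 on D, E.
H = (1/3)·(-12, 7) + (2/3)·(11, 11) = (10/3, 29/3).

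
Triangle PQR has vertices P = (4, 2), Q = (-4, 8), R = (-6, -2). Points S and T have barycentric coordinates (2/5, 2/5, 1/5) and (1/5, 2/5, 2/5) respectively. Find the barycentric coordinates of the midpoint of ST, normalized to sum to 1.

Since both coordinate triples sum to 1, the midpoint's barycentrics are the componentwise average.
(2/5+1/5)/2 = 3/10; similarly 2/5 and 3/10.

(3/10, 2/5, 3/10)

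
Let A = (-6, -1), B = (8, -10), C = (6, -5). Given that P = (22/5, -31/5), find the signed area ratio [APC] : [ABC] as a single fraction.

2/5

[ABC] = ½·((-6)·(-10−(-5)) + 8·(-5−(-1)) + 6·(-1−(-10))) = ½·(30 − 32 + 54) = 26.
[APC] = ½·((-6)·(-31/5−(-5)) + (22/5)·(-5−(-1)) + 6·(-1−(-31/5))) = ½·(36/5 − 88/5 + 156/5) = 52/5, so the ratio is (52/5)/26 = 2/5.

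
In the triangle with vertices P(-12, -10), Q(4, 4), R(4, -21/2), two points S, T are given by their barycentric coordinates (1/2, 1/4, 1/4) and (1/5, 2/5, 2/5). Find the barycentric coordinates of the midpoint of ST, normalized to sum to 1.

Since both coordinate triples sum to 1, the midpoint's barycentrics are the componentwise average.
(1/2+1/5)/2 = 7/20; similarly 13/40 and 13/40.

(7/20, 13/40, 13/40)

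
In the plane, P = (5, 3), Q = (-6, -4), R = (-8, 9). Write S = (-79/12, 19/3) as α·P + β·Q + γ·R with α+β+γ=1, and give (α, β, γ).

(1/12, 1/6, 3/4)

Signed area of the reference triangle: [PQR] = ½·(5·(-4−9) + (-6)·(9−3) + (-8)·(3−(-4))) = ½·(-65 − 36 − 56) = -157/2.
[SQR] = ½·((-79/12)·(-4−9) + (-6)·(9−(19/3)) + (-8)·(19/3−(-4))) = ½·(1027/12 − 16 − 248/3) = -157/24, so the P-coordinate is (-157/24)/(-157/2) = 1/12.
[PSR] = ½·(5·(19/3−9) + (-79/12)·(9−3) + (-8)·(3−(19/3))) = ½·(-40/3 − 79/2 + 80/3) = -157/12, so the Q-coordinate is 1/6.
[PQS] = ½·(5·(-4−(19/3)) + (-6)·(19/3−3) + (-79/12)·(3−(-4))) = ½·(-155/3 − 20 − 553/12) = -471/8, so the R-coordinate is 3/4.
Check: 1/12 + 1/6 + 3/4 = 1.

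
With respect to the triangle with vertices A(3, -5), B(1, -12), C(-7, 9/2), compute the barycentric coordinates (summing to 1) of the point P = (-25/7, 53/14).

Signed area of the reference triangle: [ABC] = ½·(3·(-12−(9/2)) + 1·(9/2−(-5)) + (-7)·(-5−(-12))) = ½·(-99/2 + 19/2 − 49) = -89/2.
[PBC] = ½·((-25/7)·(-12−(9/2)) + 1·(9/2−(53/14)) + (-7)·(53/14−(-12))) = ½·(825/14 + 5/7 − 221/2) = -178/7, so the A-coordinate is (-178/7)/(-89/2) = 4/7.
[APC] = ½·(3·(53/14−(9/2)) + (-25/7)·(9/2−(-5)) + (-7)·(-5−(53/14))) = ½·(-15/7 − 475/14 + 123/2) = 89/7, so the B-coordinate is -2/7.
[ABP] = ½·(3·(-12−(53/14)) + 1·(53/14−(-5)) + (-25/7)·(-5−(-12))) = ½·(-663/14 + 123/14 − 25) = -445/14, so the C-coordinate is 5/7.
Check: 4/7 − 2/7 + 5/7 = 1.

(4/7, -2/7, 5/7)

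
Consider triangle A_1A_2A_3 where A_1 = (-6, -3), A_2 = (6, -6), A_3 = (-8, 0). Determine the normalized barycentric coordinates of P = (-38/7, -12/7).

(2/7, 1/7, 4/7)

Signed area of the reference triangle: [A_1A_2A_3] = ½·((-6)·(-6−0) + 6·(0−(-3)) + (-8)·(-3−(-6))) = ½·(36 + 18 − 24) = 15.
[PA_2A_3] = ½·((-38/7)·(-6−0) + 6·(0−(-12/7)) + (-8)·(-12/7−(-6))) = ½·(228/7 + 72/7 − 240/7) = 30/7, so the A_1-coordinate is (30/7)/15 = 2/7.
[A_1PA_3] = ½·((-6)·(-12/7−0) + (-38/7)·(0−(-3)) + (-8)·(-3−(-12/7))) = ½·(72/7 − 114/7 + 72/7) = 15/7, so the A_2-coordinate is 1/7.
[A_1A_2P] = ½·((-6)·(-6−(-12/7)) + 6·(-12/7−(-3)) + (-38/7)·(-3−(-6))) = ½·(180/7 + 54/7 − 114/7) = 60/7, so the A_3-coordinate is 4/7.
Check: 2/7 + 1/7 + 4/7 = 1.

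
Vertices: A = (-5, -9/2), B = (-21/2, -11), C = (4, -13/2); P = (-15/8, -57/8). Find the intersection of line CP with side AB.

(-31/4, -31/4)

Barycentric coordinates of P with respect to ABC: (1/4, 1/4, 1/2).
On side AB the C-coordinate is zero; dropping P's C-weight 1/2 and renormalizing the remaining 1/4 : 1/4 gives weights 1/2, 1/2 on A, B.
Q = (1/2)·(-5, -9/2) + (1/2)·(-21/2, -11) = (-31/4, -31/4).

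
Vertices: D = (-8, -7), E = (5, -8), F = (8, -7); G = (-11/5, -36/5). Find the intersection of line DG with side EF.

(13/2, -15/2)

Barycentric coordinates of G with respect to DEF: (3/5, 1/5, 1/5).
On side EF the D-coordinate is zero; dropping G's D-weight 3/5 and renormalizing the remaining 1/5 : 1/5 gives weights 1/2, 1/2 on E, F.
H = (1/2)·(5, -8) + (1/2)·(8, -7) = (13/2, -15/2).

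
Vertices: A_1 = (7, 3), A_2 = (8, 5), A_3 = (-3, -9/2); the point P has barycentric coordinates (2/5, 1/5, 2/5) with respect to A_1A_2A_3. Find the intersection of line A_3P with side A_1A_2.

Line A_3P meets A_1A_2 where the A_3-coordinate vanishes; zeroing P's A_3-weight and renormalizing leaves A_1, A_2-weights 2/5 : 1/5 → (2/3, 1/3).
So Q = (2/3)·A_1 + (1/3)·A_2 = (22/3, 11/3).

(22/3, 11/3)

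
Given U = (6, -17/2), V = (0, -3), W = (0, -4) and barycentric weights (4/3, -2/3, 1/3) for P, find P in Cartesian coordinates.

P = (4/3)·U + (-2/3)·V + (1/3)·W.
x-coordinate: (4/3)·6 + (-2/3)·0 + (1/3)·0 = 8.
y-coordinate: (4/3)·(-17/2) + (-2/3)·(-3) + (1/3)·(-4) = -32/3.

(8, -32/3)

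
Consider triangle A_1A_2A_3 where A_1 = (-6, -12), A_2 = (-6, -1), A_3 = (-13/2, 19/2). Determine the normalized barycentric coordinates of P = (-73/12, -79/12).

(2/3, 1/6, 1/6)

Signed area of the reference triangle: [A_1A_2A_3] = ½·((-6)·(-1−(19/2)) + (-6)·(19/2−(-12)) + (-13/2)·(-12−(-1))) = ½·(63 − 129 + 143/2) = 11/4.
[PA_2A_3] = ½·((-73/12)·(-1−(19/2)) + (-6)·(19/2−(-79/12)) + (-13/2)·(-79/12−(-1))) = ½·(511/8 − 193/2 + 871/24) = 11/6, so the A_1-coordinate is (11/6)/(11/4) = 2/3.
[A_1PA_3] = ½·((-6)·(-79/12−(19/2)) + (-73/12)·(19/2−(-12)) + (-13/2)·(-12−(-79/12))) = ½·(193/2 − 3139/24 + 845/24) = 11/24, so the A_2-coordinate is 1/6.
[A_1A_2P] = ½·((-6)·(-1−(-79/12)) + (-6)·(-79/12−(-12)) + (-73/12)·(-12−(-1))) = ½·(-67/2 − 65/2 + 803/12) = 11/24, so the A_3-coordinate is 1/6.
Check: 2/3 + 1/6 + 1/6 = 1.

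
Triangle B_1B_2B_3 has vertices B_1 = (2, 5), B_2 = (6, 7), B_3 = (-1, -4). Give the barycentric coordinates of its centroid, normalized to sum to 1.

(1/3, 1/3, 1/3)

The centroid is the average of the vertices, so each weight is 1/3.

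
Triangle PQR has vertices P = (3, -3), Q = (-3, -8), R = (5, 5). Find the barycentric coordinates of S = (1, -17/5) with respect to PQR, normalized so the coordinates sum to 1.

(2/5, 2/5, 1/5)

Signed area of the reference triangle: [PQR] = ½·(3·(-8−5) + (-3)·(5−(-3)) + 5·(-3−(-8))) = ½·(-39 − 24 + 25) = -19.
[SQR] = ½·(1·(-8−5) + (-3)·(5−(-17/5)) + 5·(-17/5−(-8))) = ½·(-13 − 126/5 + 23) = -38/5, so the P-coordinate is (-38/5)/(-19) = 2/5.
[PSR] = ½·(3·(-17/5−5) + 1·(5−(-3)) + 5·(-3−(-17/5))) = ½·(-126/5 + 8 + 2) = -38/5, so the Q-coordinate is 2/5.
[PQS] = ½·(3·(-8−(-17/5)) + (-3)·(-17/5−(-3)) + 1·(-3−(-8))) = ½·(-69/5 + 6/5 + 5) = -19/5, so the R-coordinate is 1/5.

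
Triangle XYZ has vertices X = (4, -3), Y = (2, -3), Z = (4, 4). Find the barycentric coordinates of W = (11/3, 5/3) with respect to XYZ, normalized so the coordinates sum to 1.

Signed area of the reference triangle: [XYZ] = ½·(4·(-3−4) + 2·(4−(-3)) + 4·(-3−(-3))) = ½·(-28 + 14 + 0) = -7.
[WYZ] = ½·((11/3)·(-3−4) + 2·(4−(5/3)) + 4·(5/3−(-3))) = ½·(-77/3 + 14/3 + 56/3) = -7/6, so the X-coordinate is (-7/6)/(-7) = 1/6.
[XWZ] = ½·(4·(5/3−4) + (11/3)·(4−(-3)) + 4·(-3−(5/3))) = ½·(-28/3 + 77/3 − 56/3) = -7/6, so the Y-coordinate is 1/6.
[XYW] = ½·(4·(-3−(5/3)) + 2·(5/3−(-3)) + (11/3)·(-3−(-3))) = ½·(-56/3 + 28/3 + 0) = -14/3, so the Z-coordinate is 2/3.

(1/6, 1/6, 2/3)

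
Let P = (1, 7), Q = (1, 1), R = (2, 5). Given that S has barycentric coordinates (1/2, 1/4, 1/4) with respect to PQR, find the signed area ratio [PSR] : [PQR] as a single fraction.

The signed ratio [PSR]/[PQR] equals the barycentric coordinate of S at vertex Q, which is 1/4.

1/4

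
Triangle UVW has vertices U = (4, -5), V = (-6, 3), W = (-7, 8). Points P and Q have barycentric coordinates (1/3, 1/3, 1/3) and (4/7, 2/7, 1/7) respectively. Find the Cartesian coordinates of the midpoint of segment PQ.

Barycentric coordinates of the midpoint are the average: (19/42, 13/42, 5/21).
Converting: (19/42)·U + (13/42)·V + (5/21)·W = (-12/7, 4/7).

(-12/7, 4/7)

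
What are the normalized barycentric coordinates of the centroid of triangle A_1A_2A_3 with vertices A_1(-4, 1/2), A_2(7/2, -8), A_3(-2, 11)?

The centroid is the average of the vertices, so each weight is 1/3.

(1/3, 1/3, 1/3)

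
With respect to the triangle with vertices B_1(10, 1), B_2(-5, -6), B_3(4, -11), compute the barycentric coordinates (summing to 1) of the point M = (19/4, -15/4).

(1/2, 1/4, 1/4)

Signed area of the reference triangle: [B_1B_2B_3] = ½·(10·(-6−(-11)) + (-5)·(-11−1) + 4·(1−(-6))) = ½·(50 + 60 + 28) = 69.
[MB_2B_3] = ½·((19/4)·(-6−(-11)) + (-5)·(-11−(-15/4)) + 4·(-15/4−(-6))) = ½·(95/4 + 145/4 + 9) = 69/2, so the B_1-coordinate is (69/2)/69 = 1/2.
[B_1MB_3] = ½·(10·(-15/4−(-11)) + (19/4)·(-11−1) + 4·(1−(-15/4))) = ½·(145/2 − 57 + 19) = 69/4, so the B_2-coordinate is 1/4.
[B_1B_2M] = ½·(10·(-6−(-15/4)) + (-5)·(-15/4−1) + (19/4)·(1−(-6))) = ½·(-45/2 + 95/4 + 133/4) = 69/4, so the B_3-coordinate is 1/4.
Check: 1/2 + 1/4 + 1/4 = 1.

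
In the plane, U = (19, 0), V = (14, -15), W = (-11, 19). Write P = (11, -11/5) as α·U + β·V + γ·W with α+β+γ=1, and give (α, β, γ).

Signed area of the reference triangle: [UVW] = ½·(19·(-15−19) + 14·(19−0) + (-11)·(0−(-15))) = ½·(-646 + 266 − 165) = -545/2.
[PVW] = ½·(11·(-15−19) + 14·(19−(-11/5)) + (-11)·(-11/5−(-15))) = ½·(-374 + 1484/5 − 704/5) = -109, so the U-coordinate is (-109)/(-545/2) = 2/5.
[UPW] = ½·(19·(-11/5−19) + 11·(19−0) + (-11)·(0−(-11/5))) = ½·(-2014/5 + 209 − 121/5) = -109, so the V-coordinate is 2/5.
[UVP] = ½·(19·(-15−(-11/5)) + 14·(-11/5−0) + 11·(0−(-15))) = ½·(-1216/5 − 154/5 + 165) = -109/2, so the W-coordinate is 1/5.
Check: 2/5 + 2/5 + 1/5 = 1.

(2/5, 2/5, 1/5)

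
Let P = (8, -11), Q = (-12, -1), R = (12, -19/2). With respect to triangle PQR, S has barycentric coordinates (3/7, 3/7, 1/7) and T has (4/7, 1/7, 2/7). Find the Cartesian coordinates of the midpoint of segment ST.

(22/7, -219/28)

Barycentric coordinates of the midpoint are the average: (1/2, 2/7, 3/14).
Converting: (1/2)·P + (2/7)·Q + (3/14)·R = (22/7, -219/28).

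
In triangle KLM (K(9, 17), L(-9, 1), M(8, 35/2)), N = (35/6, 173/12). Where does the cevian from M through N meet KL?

Barycentric coordinates of N with respect to KLM: (2/3, 1/6, 1/6).
On side KL the M-coordinate is zero; dropping N's M-weight 1/6 and renormalizing the remaining 2/3 : 1/6 gives weights 4/5, 1/5 on K, L.
J = (4/5)·(9, 17) + (1/5)·(-9, 1) = (27/5, 69/5).

(27/5, 69/5)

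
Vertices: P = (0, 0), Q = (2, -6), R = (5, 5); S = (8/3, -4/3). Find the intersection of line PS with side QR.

(16/5, -8/5)

Barycentric coordinates of S with respect to PQR: (1/6, 1/2, 1/3).
On side QR the P-coordinate is zero; dropping S's P-weight 1/6 and renormalizing the remaining 1/2 : 1/3 gives weights 3/5, 2/5 on Q, R.
T = (3/5)·(2, -6) + (2/5)·(5, 5) = (16/5, -8/5).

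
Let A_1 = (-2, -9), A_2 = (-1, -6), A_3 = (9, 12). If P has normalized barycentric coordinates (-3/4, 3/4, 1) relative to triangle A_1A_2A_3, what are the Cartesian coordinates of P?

P = (-3/4)·A_1 + (3/4)·A_2 + 1·A_3.
x-coordinate: (-3/4)·(-2) + (3/4)·(-1) + 1·9 = 39/4.
y-coordinate: (-3/4)·(-9) + (3/4)·(-6) + 1·12 = 57/4.

(39/4, 57/4)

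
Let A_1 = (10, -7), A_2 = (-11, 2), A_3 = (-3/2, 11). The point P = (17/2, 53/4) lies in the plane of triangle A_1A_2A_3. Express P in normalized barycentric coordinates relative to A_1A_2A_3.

Signed area of the reference triangle: [A_1A_2A_3] = ½·(10·(2−11) + (-11)·(11−(-7)) + (-3/2)·(-7−2)) = ½·(-90 − 198 + 27/2) = -549/4.
[PA_2A_3] = ½·((17/2)·(2−11) + (-11)·(11−(53/4)) + (-3/2)·(53/4−2)) = ½·(-153/2 + 99/4 − 135/8) = -549/16, so the A_1-coordinate is (-549/16)/(-549/4) = 1/4.
[A_1PA_3] = ½·(10·(53/4−11) + (17/2)·(11−(-7)) + (-3/2)·(-7−(53/4))) = ½·(45/2 + 153 + 243/8) = 1647/16, so the A_2-coordinate is -3/4.
[A_1A_2P] = ½·(10·(2−(53/4)) + (-11)·(53/4−(-7)) + (17/2)·(-7−2)) = ½·(-225/2 − 891/4 − 153/2) = -1647/8, so the A_3-coordinate is 3/2.
Check: 1/4 − 3/4 + 3/2 = 1.

(1/4, -3/4, 3/2)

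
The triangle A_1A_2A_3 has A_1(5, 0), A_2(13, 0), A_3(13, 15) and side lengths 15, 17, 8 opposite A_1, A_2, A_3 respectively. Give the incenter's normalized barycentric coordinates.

The incenter has barycentric coordinates proportional to the opposite side lengths: (15 : 17 : 8).
Normalizing by 15+17+8 = 40 gives (3/8, 17/40, 1/5).

(3/8, 17/40, 1/5)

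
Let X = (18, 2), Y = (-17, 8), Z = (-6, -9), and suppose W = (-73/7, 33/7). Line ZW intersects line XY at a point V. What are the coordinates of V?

(-67/6, 7)

Barycentric coordinates of W with respect to XYZ: (1/7, 5/7, 1/7).
On side XY the Z-coordinate is zero; dropping W's Z-weight 1/7 and renormalizing the remaining 1/7 : 5/7 gives weights 1/6, 5/6 on X, Y.
V = (1/6)·(18, 2) + (5/6)·(-17, 8) = (-67/6, 7).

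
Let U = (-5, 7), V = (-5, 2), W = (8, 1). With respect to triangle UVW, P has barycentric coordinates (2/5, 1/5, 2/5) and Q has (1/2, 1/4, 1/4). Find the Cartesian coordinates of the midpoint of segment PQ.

(-31/40, 157/40)

Barycentric coordinates of the midpoint are the average: (9/20, 9/40, 13/40).
Converting: (9/20)·U + (9/40)·V + (13/40)·W = (-31/40, 157/40).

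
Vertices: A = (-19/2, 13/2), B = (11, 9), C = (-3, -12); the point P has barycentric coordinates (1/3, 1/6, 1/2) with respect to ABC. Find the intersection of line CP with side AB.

(-8/3, 22/3)

Line CP meets AB where the C-coordinate vanishes; zeroing P's C-weight and renormalizing leaves A, B-weights 1/3 : 1/6 → (2/3, 1/3).
So Q = (2/3)·A + (1/3)·B = (-8/3, 22/3).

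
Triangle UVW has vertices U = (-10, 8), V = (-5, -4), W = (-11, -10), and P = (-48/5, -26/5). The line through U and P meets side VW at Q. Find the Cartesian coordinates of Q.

Barycentric coordinates of P with respect to UVW: (1/5, 1/5, 3/5).
On side VW the U-coordinate is zero; dropping P's U-weight 1/5 and renormalizing the remaining 1/5 : 3/5 gives weights 1/4, 3/4 on V, W.
Q = (1/4)·(-5, -4) + (3/4)·(-11, -10) = (-19/2, -17/2).

(-19/2, -17/2)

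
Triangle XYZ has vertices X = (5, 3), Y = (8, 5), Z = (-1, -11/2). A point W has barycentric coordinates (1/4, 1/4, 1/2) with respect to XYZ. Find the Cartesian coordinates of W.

W = (1/4)·X + (1/4)·Y + (1/2)·Z.
x-coordinate: (1/4)·5 + (1/4)·8 + (1/2)·(-1) = 11/4.
y-coordinate: (1/4)·3 + (1/4)·5 + (1/2)·(-11/2) = -3/4.

(11/4, -3/4)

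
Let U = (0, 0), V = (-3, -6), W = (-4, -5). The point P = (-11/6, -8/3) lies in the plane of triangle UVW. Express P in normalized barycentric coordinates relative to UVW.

Signed area of the reference triangle: [UVW] = ½·(0·(-6−(-5)) + (-3)·(-5−0) + (-4)·(0−(-6))) = ½·(0 + 15 − 24) = -9/2.
[PVW] = ½·((-11/6)·(-6−(-5)) + (-3)·(-5−(-8/3)) + (-4)·(-8/3−(-6))) = ½·(11/6 + 7 − 40/3) = -9/4, so the U-coordinate is (-9/4)/(-9/2) = 1/2.
[UPW] = ½·(0·(-8/3−(-5)) + (-11/6)·(-5−0) + (-4)·(0−(-8/3))) = ½·(0 + 55/6 − 32/3) = -3/4, so the V-coordinate is 1/6.
[UVP] = ½·(0·(-6−(-8/3)) + (-3)·(-8/3−0) + (-11/6)·(0−(-6))) = ½·(0 + 8 − 11) = -3/2, so the W-coordinate is 1/3.

(1/2, 1/6, 1/3)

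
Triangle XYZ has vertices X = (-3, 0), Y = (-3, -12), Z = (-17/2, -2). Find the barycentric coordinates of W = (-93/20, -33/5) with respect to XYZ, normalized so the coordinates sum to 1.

(1/5, 1/2, 3/10)

Signed area of the reference triangle: [XYZ] = ½·((-3)·(-12−(-2)) + (-3)·(-2−0) + (-17/2)·(0−(-12))) = ½·(30 + 6 − 102) = -33.
[WYZ] = ½·((-93/20)·(-12−(-2)) + (-3)·(-2−(-33/5)) + (-17/2)·(-33/5−(-12))) = ½·(93/2 − 69/5 − 459/10) = -33/5, so the X-coordinate is (-33/5)/(-33) = 1/5.
[XWZ] = ½·((-3)·(-33/5−(-2)) + (-93/20)·(-2−0) + (-17/2)·(0−(-33/5))) = ½·(69/5 + 93/10 − 561/10) = -33/2, so the Y-coordinate is 1/2.
[XYW] = ½·((-3)·(-12−(-33/5)) + (-3)·(-33/5−0) + (-93/20)·(0−(-12))) = ½·(81/5 + 99/5 − 279/5) = -99/10, so the Z-coordinate is 3/10.
Check: 1/5 + 1/2 + 3/10 = 1.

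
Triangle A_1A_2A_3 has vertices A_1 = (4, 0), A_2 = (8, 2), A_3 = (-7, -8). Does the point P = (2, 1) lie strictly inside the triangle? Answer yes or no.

no

Barycentric coordinates of P: (9/2, -27/10, -4/5).
The three coordinates are positive, negative, negative; a point is interior exactly when all three are positive.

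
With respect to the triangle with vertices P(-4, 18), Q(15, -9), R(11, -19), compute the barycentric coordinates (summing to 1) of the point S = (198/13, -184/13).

(-1/13, 10/13, 4/13)

Signed area of the reference triangle: [PQR] = ½·((-4)·(-9−(-19)) + 15·(-19−18) + 11·(18−(-9))) = ½·(-40 − 555 + 297) = -149.
[SQR] = ½·((198/13)·(-9−(-19)) + 15·(-19−(-184/13)) + 11·(-184/13−(-9))) = ½·(1980/13 − 945/13 − 737/13) = 149/13, so the P-coordinate is (149/13)/(-149) = -1/13.
[PSR] = ½·((-4)·(-184/13−(-19)) + (198/13)·(-19−18) + 11·(18−(-184/13))) = ½·(-252/13 − 7326/13 + 4598/13) = -1490/13, so the Q-coordinate is 10/13.
[PQS] = ½·((-4)·(-9−(-184/13)) + 15·(-184/13−18) + (198/13)·(18−(-9))) = ½·(-268/13 − 6270/13 + 5346/13) = -596/13, so the R-coordinate is 4/13.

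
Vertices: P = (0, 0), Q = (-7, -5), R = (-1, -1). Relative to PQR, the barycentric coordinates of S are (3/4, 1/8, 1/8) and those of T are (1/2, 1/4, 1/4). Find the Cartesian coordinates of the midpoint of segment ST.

(-3/2, -9/8)

Barycentric coordinates of the midpoint are the average: (5/8, 3/16, 3/16).
Converting: (5/8)·P + (3/16)·Q + (3/16)·R = (-3/2, -9/8).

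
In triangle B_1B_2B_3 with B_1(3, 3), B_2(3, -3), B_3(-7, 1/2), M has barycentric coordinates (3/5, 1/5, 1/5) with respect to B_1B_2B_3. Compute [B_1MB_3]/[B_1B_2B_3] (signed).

1/5

The signed ratio [B_1MB_3]/[B_1B_2B_3] equals the barycentric coordinate of M at vertex B_2, which is 1/5.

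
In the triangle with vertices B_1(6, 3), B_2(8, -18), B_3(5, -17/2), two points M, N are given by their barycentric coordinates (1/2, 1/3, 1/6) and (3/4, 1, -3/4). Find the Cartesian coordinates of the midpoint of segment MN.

(61/8, -367/48)

Barycentric coordinates of the midpoint are the average: (5/8, 2/3, -7/24).
Converting: (5/8)·B_1 + (2/3)·B_2 + (-7/24)·B_3 = (61/8, -367/48).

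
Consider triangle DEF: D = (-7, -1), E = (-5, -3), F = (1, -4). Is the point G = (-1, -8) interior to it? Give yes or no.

Barycentric coordinates of G: (-13/5, 19/5, -1/5).
The three coordinates are negative, positive, negative; a point is interior exactly when all three are positive.

no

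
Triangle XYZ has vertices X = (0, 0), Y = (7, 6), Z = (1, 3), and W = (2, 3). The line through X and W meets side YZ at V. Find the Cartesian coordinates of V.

(5/2, 15/4)

Barycentric coordinates of W with respect to XYZ: (1/5, 1/5, 3/5).
On side YZ the X-coordinate is zero; dropping W's X-weight 1/5 and renormalizing the remaining 1/5 : 3/5 gives weights 1/4, 3/4 on Y, Z.
V = (1/4)·(7, 6) + (3/4)·(1, 3) = (5/2, 15/4).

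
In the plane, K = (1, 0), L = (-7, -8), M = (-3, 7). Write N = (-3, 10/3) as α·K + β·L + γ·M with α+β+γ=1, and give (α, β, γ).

Signed area of the reference triangle: [KLM] = ½·(1·(-8−7) + (-7)·(7−0) + (-3)·(0−(-8))) = ½·(-15 − 49 − 24) = -44.
[NLM] = ½·((-3)·(-8−7) + (-7)·(7−(10/3)) + (-3)·(10/3−(-8))) = ½·(45 − 77/3 − 34) = -22/3, so the K-coordinate is (-22/3)/(-44) = 1/6.
[KNM] = ½·(1·(10/3−7) + (-3)·(7−0) + (-3)·(0−(10/3))) = ½·(-11/3 − 21 + 10) = -22/3, so the L-coordinate is 1/6.
[KLN] = ½·(1·(-8−(10/3)) + (-7)·(10/3−0) + (-3)·(0−(-8))) = ½·(-34/3 − 70/3 − 24) = -88/3, so the M-coordinate is 2/3.

(1/6, 1/6, 2/3)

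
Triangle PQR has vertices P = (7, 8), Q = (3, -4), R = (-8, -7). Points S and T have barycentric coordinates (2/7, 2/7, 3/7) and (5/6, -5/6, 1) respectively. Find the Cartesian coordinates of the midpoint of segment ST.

Barycentric coordinates of the midpoint are the average: (47/84, -23/84, 5/7).
Converting: (47/84)·P + (-23/84)·Q + (5/7)·R = (-55/21, 4/7).

(-55/21, 4/7)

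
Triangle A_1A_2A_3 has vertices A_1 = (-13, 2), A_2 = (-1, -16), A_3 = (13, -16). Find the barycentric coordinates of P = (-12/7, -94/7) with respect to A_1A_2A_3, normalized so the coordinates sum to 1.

Signed area of the reference triangle: [A_1A_2A_3] = ½·((-13)·(-16−(-16)) + (-1)·(-16−2) + 13·(2−(-16))) = ½·(0 + 18 + 234) = 126.
[PA_2A_3] = ½·((-12/7)·(-16−(-16)) + (-1)·(-16−(-94/7)) + 13·(-94/7−(-16))) = ½·(0 + 18/7 + 234/7) = 18, so the A_1-coordinate is 18/126 = 1/7.
[A_1PA_3] = ½·((-13)·(-94/7−(-16)) + (-12/7)·(-16−2) + 13·(2−(-94/7))) = ½·(-234/7 + 216/7 + 1404/7) = 99, so the A_2-coordinate is 11/14.
[A_1A_2P] = ½·((-13)·(-16−(-94/7)) + (-1)·(-94/7−2) + (-12/7)·(2−(-16))) = ½·(234/7 + 108/7 − 216/7) = 9, so the A_3-coordinate is 1/14.

(1/7, 11/14, 1/14)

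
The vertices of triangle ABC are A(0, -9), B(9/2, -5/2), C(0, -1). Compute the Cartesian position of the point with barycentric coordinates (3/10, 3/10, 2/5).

P = (3/10)·A + (3/10)·B + (2/5)·C.
x-coordinate: (3/10)·0 + (3/10)·(9/2) + (2/5)·0 = 27/20.
y-coordinate: (3/10)·(-9) + (3/10)·(-5/2) + (2/5)·(-1) = -77/20.

(27/20, -77/20)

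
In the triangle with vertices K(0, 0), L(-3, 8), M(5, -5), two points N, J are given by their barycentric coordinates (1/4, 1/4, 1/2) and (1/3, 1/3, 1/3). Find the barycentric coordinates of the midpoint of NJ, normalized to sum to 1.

(7/24, 7/24, 5/12)

Since both coordinate triples sum to 1, the midpoint's barycentrics are the componentwise average.
(1/4+1/3)/2 = 7/24; similarly 7/24 and 5/12.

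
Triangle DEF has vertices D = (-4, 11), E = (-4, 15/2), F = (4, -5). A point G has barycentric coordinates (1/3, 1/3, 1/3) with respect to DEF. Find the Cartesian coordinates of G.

(-4/3, 9/2)

G = (1/3)·D + (1/3)·E + (1/3)·F.
x-coordinate: (1/3)·(-4) + (1/3)·(-4) + (1/3)·4 = -4/3.
y-coordinate: (1/3)·11 + (1/3)·(15/2) + (1/3)·(-5) = 9/2.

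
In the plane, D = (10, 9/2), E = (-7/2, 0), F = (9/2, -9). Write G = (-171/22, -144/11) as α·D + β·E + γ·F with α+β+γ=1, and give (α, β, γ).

(-10/11, 10/11, 1)

Signed area of the reference triangle: [DEF] = ½·(10·(0−(-9)) + (-7/2)·(-9−(9/2)) + (9/2)·(9/2−0)) = ½·(90 + 189/4 + 81/4) = 315/4.
[GEF] = ½·((-171/22)·(0−(-9)) + (-7/2)·(-9−(-144/11)) + (9/2)·(-144/11−0)) = ½·(-1539/22 − 315/22 − 648/11) = -1575/22, so the D-coordinate is (-1575/22)/(315/4) = -10/11.
[DGF] = ½·(10·(-144/11−(-9)) + (-171/22)·(-9−(9/2)) + (9/2)·(9/2−(-144/11))) = ½·(-450/11 + 4617/44 + 3483/44) = 1575/22, so the E-coordinate is 10/11.
[DEG] = ½·(10·(0−(-144/11)) + (-7/2)·(-144/11−(9/2)) + (-171/22)·(9/2−0)) = ½·(1440/11 + 2709/44 − 1539/44) = 315/4, so the F-coordinate is 1.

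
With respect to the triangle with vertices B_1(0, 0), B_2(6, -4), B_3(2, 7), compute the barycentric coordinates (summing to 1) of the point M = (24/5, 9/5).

Signed area of the reference triangle: [B_1B_2B_3] = ½·(0·(-4−7) + 6·(7−0) + 2·(0−(-4))) = ½·(0 + 42 + 8) = 25.
[MB_2B_3] = ½·((24/5)·(-4−7) + 6·(7−(9/5)) + 2·(9/5−(-4))) = ½·(-264/5 + 156/5 + 58/5) = -5, so the B_1-coordinate is (-5)/25 = -1/5.
[B_1MB_3] = ½·(0·(9/5−7) + (24/5)·(7−0) + 2·(0−(9/5))) = ½·(0 + 168/5 − 18/5) = 15, so the B_2-coordinate is 3/5.
[B_1B_2M] = ½·(0·(-4−(9/5)) + 6·(9/5−0) + (24/5)·(0−(-4))) = ½·(0 + 54/5 + 96/5) = 15, so the B_3-coordinate is 3/5.
Check: -1/5 + 3/5 + 3/5 = 1.

(-1/5, 3/5, 3/5)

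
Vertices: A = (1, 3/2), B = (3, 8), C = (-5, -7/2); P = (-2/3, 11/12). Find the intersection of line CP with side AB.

Barycentric coordinates of P with respect to ABC: (1/2, 1/6, 1/3).
On side AB the C-coordinate is zero; dropping P's C-weight 1/3 and renormalizing the remaining 1/2 : 1/6 gives weights 3/4, 1/4 on A, B.
Q = (3/4)·(1, 3/2) + (1/4)·(3, 8) = (3/2, 25/8).

(3/2, 25/8)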